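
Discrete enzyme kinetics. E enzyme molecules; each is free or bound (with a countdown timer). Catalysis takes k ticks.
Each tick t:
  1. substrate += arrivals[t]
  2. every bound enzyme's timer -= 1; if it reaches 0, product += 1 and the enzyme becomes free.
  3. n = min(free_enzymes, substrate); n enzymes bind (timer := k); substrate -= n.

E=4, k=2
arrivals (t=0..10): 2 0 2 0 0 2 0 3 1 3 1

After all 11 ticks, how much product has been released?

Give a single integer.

t=0: arr=2 -> substrate=0 bound=2 product=0
t=1: arr=0 -> substrate=0 bound=2 product=0
t=2: arr=2 -> substrate=0 bound=2 product=2
t=3: arr=0 -> substrate=0 bound=2 product=2
t=4: arr=0 -> substrate=0 bound=0 product=4
t=5: arr=2 -> substrate=0 bound=2 product=4
t=6: arr=0 -> substrate=0 bound=2 product=4
t=7: arr=3 -> substrate=0 bound=3 product=6
t=8: arr=1 -> substrate=0 bound=4 product=6
t=9: arr=3 -> substrate=0 bound=4 product=9
t=10: arr=1 -> substrate=0 bound=4 product=10

Answer: 10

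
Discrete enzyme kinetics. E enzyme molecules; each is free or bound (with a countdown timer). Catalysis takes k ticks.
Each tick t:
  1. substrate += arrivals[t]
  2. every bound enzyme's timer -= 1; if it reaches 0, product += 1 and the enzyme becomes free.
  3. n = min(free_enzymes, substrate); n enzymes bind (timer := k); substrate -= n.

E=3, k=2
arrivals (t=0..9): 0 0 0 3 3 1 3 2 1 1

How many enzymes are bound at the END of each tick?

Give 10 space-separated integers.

Answer: 0 0 0 3 3 3 3 3 3 3

Derivation:
t=0: arr=0 -> substrate=0 bound=0 product=0
t=1: arr=0 -> substrate=0 bound=0 product=0
t=2: arr=0 -> substrate=0 bound=0 product=0
t=3: arr=3 -> substrate=0 bound=3 product=0
t=4: arr=3 -> substrate=3 bound=3 product=0
t=5: arr=1 -> substrate=1 bound=3 product=3
t=6: arr=3 -> substrate=4 bound=3 product=3
t=7: arr=2 -> substrate=3 bound=3 product=6
t=8: arr=1 -> substrate=4 bound=3 product=6
t=9: arr=1 -> substrate=2 bound=3 product=9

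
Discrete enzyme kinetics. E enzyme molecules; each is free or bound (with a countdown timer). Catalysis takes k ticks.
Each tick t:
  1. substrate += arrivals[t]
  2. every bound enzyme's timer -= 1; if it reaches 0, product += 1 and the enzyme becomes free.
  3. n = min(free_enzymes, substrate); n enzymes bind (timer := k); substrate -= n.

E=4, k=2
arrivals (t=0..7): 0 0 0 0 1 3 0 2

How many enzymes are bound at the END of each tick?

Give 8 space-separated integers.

t=0: arr=0 -> substrate=0 bound=0 product=0
t=1: arr=0 -> substrate=0 bound=0 product=0
t=2: arr=0 -> substrate=0 bound=0 product=0
t=3: arr=0 -> substrate=0 bound=0 product=0
t=4: arr=1 -> substrate=0 bound=1 product=0
t=5: arr=3 -> substrate=0 bound=4 product=0
t=6: arr=0 -> substrate=0 bound=3 product=1
t=7: arr=2 -> substrate=0 bound=2 product=4

Answer: 0 0 0 0 1 4 3 2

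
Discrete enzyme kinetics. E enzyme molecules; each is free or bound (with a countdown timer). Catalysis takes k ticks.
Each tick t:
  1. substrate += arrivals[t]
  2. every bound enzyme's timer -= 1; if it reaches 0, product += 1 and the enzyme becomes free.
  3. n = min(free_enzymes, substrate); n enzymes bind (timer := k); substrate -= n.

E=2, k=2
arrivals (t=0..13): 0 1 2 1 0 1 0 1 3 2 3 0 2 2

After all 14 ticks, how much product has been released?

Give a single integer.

Answer: 10

Derivation:
t=0: arr=0 -> substrate=0 bound=0 product=0
t=1: arr=1 -> substrate=0 bound=1 product=0
t=2: arr=2 -> substrate=1 bound=2 product=0
t=3: arr=1 -> substrate=1 bound=2 product=1
t=4: arr=0 -> substrate=0 bound=2 product=2
t=5: arr=1 -> substrate=0 bound=2 product=3
t=6: arr=0 -> substrate=0 bound=1 product=4
t=7: arr=1 -> substrate=0 bound=1 product=5
t=8: arr=3 -> substrate=2 bound=2 product=5
t=9: arr=2 -> substrate=3 bound=2 product=6
t=10: arr=3 -> substrate=5 bound=2 product=7
t=11: arr=0 -> substrate=4 bound=2 product=8
t=12: arr=2 -> substrate=5 bound=2 product=9
t=13: arr=2 -> substrate=6 bound=2 product=10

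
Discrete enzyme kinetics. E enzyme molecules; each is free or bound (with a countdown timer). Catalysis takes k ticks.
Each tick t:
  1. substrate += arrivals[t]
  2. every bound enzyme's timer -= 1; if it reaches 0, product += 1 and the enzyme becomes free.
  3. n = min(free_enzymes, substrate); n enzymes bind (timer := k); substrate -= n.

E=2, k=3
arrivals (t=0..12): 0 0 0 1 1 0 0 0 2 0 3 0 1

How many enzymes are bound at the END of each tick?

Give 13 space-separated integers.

Answer: 0 0 0 1 2 2 1 0 2 2 2 2 2

Derivation:
t=0: arr=0 -> substrate=0 bound=0 product=0
t=1: arr=0 -> substrate=0 bound=0 product=0
t=2: arr=0 -> substrate=0 bound=0 product=0
t=3: arr=1 -> substrate=0 bound=1 product=0
t=4: arr=1 -> substrate=0 bound=2 product=0
t=5: arr=0 -> substrate=0 bound=2 product=0
t=6: arr=0 -> substrate=0 bound=1 product=1
t=7: arr=0 -> substrate=0 bound=0 product=2
t=8: arr=2 -> substrate=0 bound=2 product=2
t=9: arr=0 -> substrate=0 bound=2 product=2
t=10: arr=3 -> substrate=3 bound=2 product=2
t=11: arr=0 -> substrate=1 bound=2 product=4
t=12: arr=1 -> substrate=2 bound=2 product=4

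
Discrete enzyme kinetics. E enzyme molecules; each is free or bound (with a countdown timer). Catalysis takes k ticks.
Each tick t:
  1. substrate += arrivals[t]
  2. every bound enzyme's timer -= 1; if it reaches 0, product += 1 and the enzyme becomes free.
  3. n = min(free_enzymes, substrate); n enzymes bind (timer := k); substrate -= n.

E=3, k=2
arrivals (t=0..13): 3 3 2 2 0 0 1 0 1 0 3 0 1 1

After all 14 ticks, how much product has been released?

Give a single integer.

Answer: 15

Derivation:
t=0: arr=3 -> substrate=0 bound=3 product=0
t=1: arr=3 -> substrate=3 bound=3 product=0
t=2: arr=2 -> substrate=2 bound=3 product=3
t=3: arr=2 -> substrate=4 bound=3 product=3
t=4: arr=0 -> substrate=1 bound=3 product=6
t=5: arr=0 -> substrate=1 bound=3 product=6
t=6: arr=1 -> substrate=0 bound=2 product=9
t=7: arr=0 -> substrate=0 bound=2 product=9
t=8: arr=1 -> substrate=0 bound=1 product=11
t=9: arr=0 -> substrate=0 bound=1 product=11
t=10: arr=3 -> substrate=0 bound=3 product=12
t=11: arr=0 -> substrate=0 bound=3 product=12
t=12: arr=1 -> substrate=0 bound=1 product=15
t=13: arr=1 -> substrate=0 bound=2 product=15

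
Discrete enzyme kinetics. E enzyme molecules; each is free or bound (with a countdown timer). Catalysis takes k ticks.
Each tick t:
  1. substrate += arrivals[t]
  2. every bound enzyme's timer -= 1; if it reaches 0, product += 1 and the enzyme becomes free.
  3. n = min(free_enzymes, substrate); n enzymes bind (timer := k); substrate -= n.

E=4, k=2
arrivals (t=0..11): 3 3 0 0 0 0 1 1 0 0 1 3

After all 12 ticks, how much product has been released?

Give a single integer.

Answer: 8

Derivation:
t=0: arr=3 -> substrate=0 bound=3 product=0
t=1: arr=3 -> substrate=2 bound=4 product=0
t=2: arr=0 -> substrate=0 bound=3 product=3
t=3: arr=0 -> substrate=0 bound=2 product=4
t=4: arr=0 -> substrate=0 bound=0 product=6
t=5: arr=0 -> substrate=0 bound=0 product=6
t=6: arr=1 -> substrate=0 bound=1 product=6
t=7: arr=1 -> substrate=0 bound=2 product=6
t=8: arr=0 -> substrate=0 bound=1 product=7
t=9: arr=0 -> substrate=0 bound=0 product=8
t=10: arr=1 -> substrate=0 bound=1 product=8
t=11: arr=3 -> substrate=0 bound=4 product=8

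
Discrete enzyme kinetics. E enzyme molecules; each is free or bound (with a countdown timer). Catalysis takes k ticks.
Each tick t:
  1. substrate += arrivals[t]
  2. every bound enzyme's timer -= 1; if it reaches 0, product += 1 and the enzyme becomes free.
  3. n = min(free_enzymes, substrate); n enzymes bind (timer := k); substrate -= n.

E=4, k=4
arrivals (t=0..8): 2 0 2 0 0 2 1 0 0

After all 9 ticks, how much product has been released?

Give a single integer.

Answer: 4

Derivation:
t=0: arr=2 -> substrate=0 bound=2 product=0
t=1: arr=0 -> substrate=0 bound=2 product=0
t=2: arr=2 -> substrate=0 bound=4 product=0
t=3: arr=0 -> substrate=0 bound=4 product=0
t=4: arr=0 -> substrate=0 bound=2 product=2
t=5: arr=2 -> substrate=0 bound=4 product=2
t=6: arr=1 -> substrate=0 bound=3 product=4
t=7: arr=0 -> substrate=0 bound=3 product=4
t=8: arr=0 -> substrate=0 bound=3 product=4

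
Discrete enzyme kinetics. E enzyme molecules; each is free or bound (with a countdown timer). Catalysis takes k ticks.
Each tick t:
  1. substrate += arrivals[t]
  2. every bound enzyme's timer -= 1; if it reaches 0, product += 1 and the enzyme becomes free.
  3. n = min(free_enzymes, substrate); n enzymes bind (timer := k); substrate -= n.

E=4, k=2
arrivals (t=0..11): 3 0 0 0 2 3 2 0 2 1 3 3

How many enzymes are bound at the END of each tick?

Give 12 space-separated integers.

t=0: arr=3 -> substrate=0 bound=3 product=0
t=1: arr=0 -> substrate=0 bound=3 product=0
t=2: arr=0 -> substrate=0 bound=0 product=3
t=3: arr=0 -> substrate=0 bound=0 product=3
t=4: arr=2 -> substrate=0 bound=2 product=3
t=5: arr=3 -> substrate=1 bound=4 product=3
t=6: arr=2 -> substrate=1 bound=4 product=5
t=7: arr=0 -> substrate=0 bound=3 product=7
t=8: arr=2 -> substrate=0 bound=3 product=9
t=9: arr=1 -> substrate=0 bound=3 product=10
t=10: arr=3 -> substrate=0 bound=4 product=12
t=11: arr=3 -> substrate=2 bound=4 product=13

Answer: 3 3 0 0 2 4 4 3 3 3 4 4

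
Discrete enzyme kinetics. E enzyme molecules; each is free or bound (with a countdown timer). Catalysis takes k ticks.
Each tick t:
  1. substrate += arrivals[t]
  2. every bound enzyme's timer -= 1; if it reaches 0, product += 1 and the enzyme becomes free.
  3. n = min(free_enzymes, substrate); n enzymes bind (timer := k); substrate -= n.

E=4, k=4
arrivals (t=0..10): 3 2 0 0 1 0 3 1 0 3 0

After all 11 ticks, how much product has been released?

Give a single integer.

t=0: arr=3 -> substrate=0 bound=3 product=0
t=1: arr=2 -> substrate=1 bound=4 product=0
t=2: arr=0 -> substrate=1 bound=4 product=0
t=3: arr=0 -> substrate=1 bound=4 product=0
t=4: arr=1 -> substrate=0 bound=3 product=3
t=5: arr=0 -> substrate=0 bound=2 product=4
t=6: arr=3 -> substrate=1 bound=4 product=4
t=7: arr=1 -> substrate=2 bound=4 product=4
t=8: arr=0 -> substrate=0 bound=4 product=6
t=9: arr=3 -> substrate=3 bound=4 product=6
t=10: arr=0 -> substrate=1 bound=4 product=8

Answer: 8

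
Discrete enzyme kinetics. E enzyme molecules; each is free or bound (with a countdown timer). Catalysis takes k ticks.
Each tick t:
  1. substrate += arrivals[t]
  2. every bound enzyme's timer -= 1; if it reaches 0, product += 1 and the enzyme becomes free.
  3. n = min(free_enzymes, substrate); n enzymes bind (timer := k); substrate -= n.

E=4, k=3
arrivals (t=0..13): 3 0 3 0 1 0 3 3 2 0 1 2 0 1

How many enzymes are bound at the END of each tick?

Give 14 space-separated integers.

Answer: 3 3 4 3 4 3 4 4 4 4 4 4 4 4

Derivation:
t=0: arr=3 -> substrate=0 bound=3 product=0
t=1: arr=0 -> substrate=0 bound=3 product=0
t=2: arr=3 -> substrate=2 bound=4 product=0
t=3: arr=0 -> substrate=0 bound=3 product=3
t=4: arr=1 -> substrate=0 bound=4 product=3
t=5: arr=0 -> substrate=0 bound=3 product=4
t=6: arr=3 -> substrate=0 bound=4 product=6
t=7: arr=3 -> substrate=2 bound=4 product=7
t=8: arr=2 -> substrate=4 bound=4 product=7
t=9: arr=0 -> substrate=1 bound=4 product=10
t=10: arr=1 -> substrate=1 bound=4 product=11
t=11: arr=2 -> substrate=3 bound=4 product=11
t=12: arr=0 -> substrate=0 bound=4 product=14
t=13: arr=1 -> substrate=0 bound=4 product=15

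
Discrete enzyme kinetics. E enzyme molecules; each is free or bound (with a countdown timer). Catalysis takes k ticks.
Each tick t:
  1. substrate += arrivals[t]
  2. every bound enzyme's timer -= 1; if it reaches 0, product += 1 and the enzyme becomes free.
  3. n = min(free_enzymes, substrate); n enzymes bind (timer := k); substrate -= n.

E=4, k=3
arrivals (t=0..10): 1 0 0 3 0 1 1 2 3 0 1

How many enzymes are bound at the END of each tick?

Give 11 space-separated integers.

Answer: 1 1 1 3 3 4 2 4 4 4 4

Derivation:
t=0: arr=1 -> substrate=0 bound=1 product=0
t=1: arr=0 -> substrate=0 bound=1 product=0
t=2: arr=0 -> substrate=0 bound=1 product=0
t=3: arr=3 -> substrate=0 bound=3 product=1
t=4: arr=0 -> substrate=0 bound=3 product=1
t=5: arr=1 -> substrate=0 bound=4 product=1
t=6: arr=1 -> substrate=0 bound=2 product=4
t=7: arr=2 -> substrate=0 bound=4 product=4
t=8: arr=3 -> substrate=2 bound=4 product=5
t=9: arr=0 -> substrate=1 bound=4 product=6
t=10: arr=1 -> substrate=0 bound=4 product=8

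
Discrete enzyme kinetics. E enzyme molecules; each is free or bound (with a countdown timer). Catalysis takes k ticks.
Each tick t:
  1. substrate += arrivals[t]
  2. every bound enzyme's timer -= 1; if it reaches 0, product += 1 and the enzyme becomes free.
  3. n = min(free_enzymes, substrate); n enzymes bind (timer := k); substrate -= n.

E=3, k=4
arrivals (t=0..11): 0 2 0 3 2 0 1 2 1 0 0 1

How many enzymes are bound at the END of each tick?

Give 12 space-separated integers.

Answer: 0 2 2 3 3 3 3 3 3 3 3 3

Derivation:
t=0: arr=0 -> substrate=0 bound=0 product=0
t=1: arr=2 -> substrate=0 bound=2 product=0
t=2: arr=0 -> substrate=0 bound=2 product=0
t=3: arr=3 -> substrate=2 bound=3 product=0
t=4: arr=2 -> substrate=4 bound=3 product=0
t=5: arr=0 -> substrate=2 bound=3 product=2
t=6: arr=1 -> substrate=3 bound=3 product=2
t=7: arr=2 -> substrate=4 bound=3 product=3
t=8: arr=1 -> substrate=5 bound=3 product=3
t=9: arr=0 -> substrate=3 bound=3 product=5
t=10: arr=0 -> substrate=3 bound=3 product=5
t=11: arr=1 -> substrate=3 bound=3 product=6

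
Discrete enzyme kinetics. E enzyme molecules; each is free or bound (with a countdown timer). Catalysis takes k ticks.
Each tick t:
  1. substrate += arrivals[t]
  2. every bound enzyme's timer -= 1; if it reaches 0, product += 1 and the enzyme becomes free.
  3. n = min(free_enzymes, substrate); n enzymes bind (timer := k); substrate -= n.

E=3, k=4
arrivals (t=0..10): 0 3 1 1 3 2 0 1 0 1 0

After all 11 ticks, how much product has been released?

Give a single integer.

t=0: arr=0 -> substrate=0 bound=0 product=0
t=1: arr=3 -> substrate=0 bound=3 product=0
t=2: arr=1 -> substrate=1 bound=3 product=0
t=3: arr=1 -> substrate=2 bound=3 product=0
t=4: arr=3 -> substrate=5 bound=3 product=0
t=5: arr=2 -> substrate=4 bound=3 product=3
t=6: arr=0 -> substrate=4 bound=3 product=3
t=7: arr=1 -> substrate=5 bound=3 product=3
t=8: arr=0 -> substrate=5 bound=3 product=3
t=9: arr=1 -> substrate=3 bound=3 product=6
t=10: arr=0 -> substrate=3 bound=3 product=6

Answer: 6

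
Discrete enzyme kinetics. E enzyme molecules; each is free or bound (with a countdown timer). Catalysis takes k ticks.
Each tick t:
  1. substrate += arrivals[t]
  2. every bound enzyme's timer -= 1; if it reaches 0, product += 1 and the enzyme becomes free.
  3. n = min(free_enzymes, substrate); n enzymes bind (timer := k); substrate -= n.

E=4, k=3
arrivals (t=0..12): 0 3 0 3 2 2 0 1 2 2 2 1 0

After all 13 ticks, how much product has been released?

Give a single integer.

t=0: arr=0 -> substrate=0 bound=0 product=0
t=1: arr=3 -> substrate=0 bound=3 product=0
t=2: arr=0 -> substrate=0 bound=3 product=0
t=3: arr=3 -> substrate=2 bound=4 product=0
t=4: arr=2 -> substrate=1 bound=4 product=3
t=5: arr=2 -> substrate=3 bound=4 product=3
t=6: arr=0 -> substrate=2 bound=4 product=4
t=7: arr=1 -> substrate=0 bound=4 product=7
t=8: arr=2 -> substrate=2 bound=4 product=7
t=9: arr=2 -> substrate=3 bound=4 product=8
t=10: arr=2 -> substrate=2 bound=4 product=11
t=11: arr=1 -> substrate=3 bound=4 product=11
t=12: arr=0 -> substrate=2 bound=4 product=12

Answer: 12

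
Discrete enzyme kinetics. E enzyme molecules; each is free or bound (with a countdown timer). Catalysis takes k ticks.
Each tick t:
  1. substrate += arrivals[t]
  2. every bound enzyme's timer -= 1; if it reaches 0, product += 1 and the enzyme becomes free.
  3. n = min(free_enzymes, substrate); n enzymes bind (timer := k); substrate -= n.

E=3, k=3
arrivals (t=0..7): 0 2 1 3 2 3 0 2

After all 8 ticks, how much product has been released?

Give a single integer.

Answer: 5

Derivation:
t=0: arr=0 -> substrate=0 bound=0 product=0
t=1: arr=2 -> substrate=0 bound=2 product=0
t=2: arr=1 -> substrate=0 bound=3 product=0
t=3: arr=3 -> substrate=3 bound=3 product=0
t=4: arr=2 -> substrate=3 bound=3 product=2
t=5: arr=3 -> substrate=5 bound=3 product=3
t=6: arr=0 -> substrate=5 bound=3 product=3
t=7: arr=2 -> substrate=5 bound=3 product=5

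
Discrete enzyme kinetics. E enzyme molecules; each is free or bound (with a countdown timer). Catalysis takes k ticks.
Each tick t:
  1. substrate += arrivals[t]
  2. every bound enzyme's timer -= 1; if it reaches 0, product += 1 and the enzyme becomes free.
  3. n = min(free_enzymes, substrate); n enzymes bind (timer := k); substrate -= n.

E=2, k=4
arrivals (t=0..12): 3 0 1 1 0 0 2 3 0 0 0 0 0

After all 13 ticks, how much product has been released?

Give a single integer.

t=0: arr=3 -> substrate=1 bound=2 product=0
t=1: arr=0 -> substrate=1 bound=2 product=0
t=2: arr=1 -> substrate=2 bound=2 product=0
t=3: arr=1 -> substrate=3 bound=2 product=0
t=4: arr=0 -> substrate=1 bound=2 product=2
t=5: arr=0 -> substrate=1 bound=2 product=2
t=6: arr=2 -> substrate=3 bound=2 product=2
t=7: arr=3 -> substrate=6 bound=2 product=2
t=8: arr=0 -> substrate=4 bound=2 product=4
t=9: arr=0 -> substrate=4 bound=2 product=4
t=10: arr=0 -> substrate=4 bound=2 product=4
t=11: arr=0 -> substrate=4 bound=2 product=4
t=12: arr=0 -> substrate=2 bound=2 product=6

Answer: 6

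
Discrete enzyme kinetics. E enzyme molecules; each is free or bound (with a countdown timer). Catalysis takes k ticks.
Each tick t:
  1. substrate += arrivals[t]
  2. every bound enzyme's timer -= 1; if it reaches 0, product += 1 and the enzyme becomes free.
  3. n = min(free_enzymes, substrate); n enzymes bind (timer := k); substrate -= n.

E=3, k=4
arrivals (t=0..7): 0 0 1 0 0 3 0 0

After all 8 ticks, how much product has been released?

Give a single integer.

t=0: arr=0 -> substrate=0 bound=0 product=0
t=1: arr=0 -> substrate=0 bound=0 product=0
t=2: arr=1 -> substrate=0 bound=1 product=0
t=3: arr=0 -> substrate=0 bound=1 product=0
t=4: arr=0 -> substrate=0 bound=1 product=0
t=5: arr=3 -> substrate=1 bound=3 product=0
t=6: arr=0 -> substrate=0 bound=3 product=1
t=7: arr=0 -> substrate=0 bound=3 product=1

Answer: 1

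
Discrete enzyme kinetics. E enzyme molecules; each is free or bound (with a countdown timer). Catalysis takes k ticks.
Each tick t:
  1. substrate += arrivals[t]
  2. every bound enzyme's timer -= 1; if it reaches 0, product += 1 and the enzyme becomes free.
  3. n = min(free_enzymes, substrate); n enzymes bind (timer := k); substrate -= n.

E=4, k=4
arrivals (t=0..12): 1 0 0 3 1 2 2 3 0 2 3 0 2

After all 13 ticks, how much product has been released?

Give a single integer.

Answer: 9

Derivation:
t=0: arr=1 -> substrate=0 bound=1 product=0
t=1: arr=0 -> substrate=0 bound=1 product=0
t=2: arr=0 -> substrate=0 bound=1 product=0
t=3: arr=3 -> substrate=0 bound=4 product=0
t=4: arr=1 -> substrate=0 bound=4 product=1
t=5: arr=2 -> substrate=2 bound=4 product=1
t=6: arr=2 -> substrate=4 bound=4 product=1
t=7: arr=3 -> substrate=4 bound=4 product=4
t=8: arr=0 -> substrate=3 bound=4 product=5
t=9: arr=2 -> substrate=5 bound=4 product=5
t=10: arr=3 -> substrate=8 bound=4 product=5
t=11: arr=0 -> substrate=5 bound=4 product=8
t=12: arr=2 -> substrate=6 bound=4 product=9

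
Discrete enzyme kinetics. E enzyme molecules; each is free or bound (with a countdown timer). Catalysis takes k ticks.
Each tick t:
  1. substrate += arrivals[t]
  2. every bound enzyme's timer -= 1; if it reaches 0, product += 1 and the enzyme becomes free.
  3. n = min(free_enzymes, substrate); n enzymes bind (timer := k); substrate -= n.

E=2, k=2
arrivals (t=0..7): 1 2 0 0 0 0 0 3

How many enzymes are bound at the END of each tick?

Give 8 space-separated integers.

t=0: arr=1 -> substrate=0 bound=1 product=0
t=1: arr=2 -> substrate=1 bound=2 product=0
t=2: arr=0 -> substrate=0 bound=2 product=1
t=3: arr=0 -> substrate=0 bound=1 product=2
t=4: arr=0 -> substrate=0 bound=0 product=3
t=5: arr=0 -> substrate=0 bound=0 product=3
t=6: arr=0 -> substrate=0 bound=0 product=3
t=7: arr=3 -> substrate=1 bound=2 product=3

Answer: 1 2 2 1 0 0 0 2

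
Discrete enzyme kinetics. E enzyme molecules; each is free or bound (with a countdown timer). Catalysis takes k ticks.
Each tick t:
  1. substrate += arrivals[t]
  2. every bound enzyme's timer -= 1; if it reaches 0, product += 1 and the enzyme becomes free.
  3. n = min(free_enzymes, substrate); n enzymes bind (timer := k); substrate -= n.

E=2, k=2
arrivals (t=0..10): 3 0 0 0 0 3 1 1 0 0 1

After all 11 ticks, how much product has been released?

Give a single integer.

Answer: 7

Derivation:
t=0: arr=3 -> substrate=1 bound=2 product=0
t=1: arr=0 -> substrate=1 bound=2 product=0
t=2: arr=0 -> substrate=0 bound=1 product=2
t=3: arr=0 -> substrate=0 bound=1 product=2
t=4: arr=0 -> substrate=0 bound=0 product=3
t=5: arr=3 -> substrate=1 bound=2 product=3
t=6: arr=1 -> substrate=2 bound=2 product=3
t=7: arr=1 -> substrate=1 bound=2 product=5
t=8: arr=0 -> substrate=1 bound=2 product=5
t=9: arr=0 -> substrate=0 bound=1 product=7
t=10: arr=1 -> substrate=0 bound=2 product=7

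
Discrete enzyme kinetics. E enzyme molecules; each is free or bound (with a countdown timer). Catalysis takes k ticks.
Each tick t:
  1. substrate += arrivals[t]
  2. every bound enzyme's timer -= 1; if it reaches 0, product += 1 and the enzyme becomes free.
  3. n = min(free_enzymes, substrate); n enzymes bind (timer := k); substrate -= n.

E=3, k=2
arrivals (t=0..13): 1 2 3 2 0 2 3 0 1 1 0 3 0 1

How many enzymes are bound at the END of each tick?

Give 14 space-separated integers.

t=0: arr=1 -> substrate=0 bound=1 product=0
t=1: arr=2 -> substrate=0 bound=3 product=0
t=2: arr=3 -> substrate=2 bound=3 product=1
t=3: arr=2 -> substrate=2 bound=3 product=3
t=4: arr=0 -> substrate=1 bound=3 product=4
t=5: arr=2 -> substrate=1 bound=3 product=6
t=6: arr=3 -> substrate=3 bound=3 product=7
t=7: arr=0 -> substrate=1 bound=3 product=9
t=8: arr=1 -> substrate=1 bound=3 product=10
t=9: arr=1 -> substrate=0 bound=3 product=12
t=10: arr=0 -> substrate=0 bound=2 product=13
t=11: arr=3 -> substrate=0 bound=3 product=15
t=12: arr=0 -> substrate=0 bound=3 product=15
t=13: arr=1 -> substrate=0 bound=1 product=18

Answer: 1 3 3 3 3 3 3 3 3 3 2 3 3 1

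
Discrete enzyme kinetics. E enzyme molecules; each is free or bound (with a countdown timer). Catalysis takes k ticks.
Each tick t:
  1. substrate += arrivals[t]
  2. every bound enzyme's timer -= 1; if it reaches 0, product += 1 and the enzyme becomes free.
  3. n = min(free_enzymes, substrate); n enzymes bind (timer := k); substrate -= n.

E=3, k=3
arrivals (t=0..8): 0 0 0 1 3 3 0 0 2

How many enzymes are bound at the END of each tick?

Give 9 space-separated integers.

t=0: arr=0 -> substrate=0 bound=0 product=0
t=1: arr=0 -> substrate=0 bound=0 product=0
t=2: arr=0 -> substrate=0 bound=0 product=0
t=3: arr=1 -> substrate=0 bound=1 product=0
t=4: arr=3 -> substrate=1 bound=3 product=0
t=5: arr=3 -> substrate=4 bound=3 product=0
t=6: arr=0 -> substrate=3 bound=3 product=1
t=7: arr=0 -> substrate=1 bound=3 product=3
t=8: arr=2 -> substrate=3 bound=3 product=3

Answer: 0 0 0 1 3 3 3 3 3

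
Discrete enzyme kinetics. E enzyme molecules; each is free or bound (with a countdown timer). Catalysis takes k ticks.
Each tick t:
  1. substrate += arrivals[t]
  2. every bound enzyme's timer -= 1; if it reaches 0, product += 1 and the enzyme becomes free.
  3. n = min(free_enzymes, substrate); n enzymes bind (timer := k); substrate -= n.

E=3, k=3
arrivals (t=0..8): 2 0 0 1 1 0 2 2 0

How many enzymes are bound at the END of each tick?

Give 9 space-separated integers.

Answer: 2 2 2 1 2 2 3 3 3

Derivation:
t=0: arr=2 -> substrate=0 bound=2 product=0
t=1: arr=0 -> substrate=0 bound=2 product=0
t=2: arr=0 -> substrate=0 bound=2 product=0
t=3: arr=1 -> substrate=0 bound=1 product=2
t=4: arr=1 -> substrate=0 bound=2 product=2
t=5: arr=0 -> substrate=0 bound=2 product=2
t=6: arr=2 -> substrate=0 bound=3 product=3
t=7: arr=2 -> substrate=1 bound=3 product=4
t=8: arr=0 -> substrate=1 bound=3 product=4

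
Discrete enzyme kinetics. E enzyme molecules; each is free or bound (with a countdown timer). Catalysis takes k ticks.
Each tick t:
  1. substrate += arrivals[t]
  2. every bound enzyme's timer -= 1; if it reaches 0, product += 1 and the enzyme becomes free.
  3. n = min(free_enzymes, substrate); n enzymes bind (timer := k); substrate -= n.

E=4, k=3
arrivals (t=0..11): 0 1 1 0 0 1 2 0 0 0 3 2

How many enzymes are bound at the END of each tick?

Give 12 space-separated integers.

Answer: 0 1 2 2 1 1 3 3 2 0 3 4

Derivation:
t=0: arr=0 -> substrate=0 bound=0 product=0
t=1: arr=1 -> substrate=0 bound=1 product=0
t=2: arr=1 -> substrate=0 bound=2 product=0
t=3: arr=0 -> substrate=0 bound=2 product=0
t=4: arr=0 -> substrate=0 bound=1 product=1
t=5: arr=1 -> substrate=0 bound=1 product=2
t=6: arr=2 -> substrate=0 bound=3 product=2
t=7: arr=0 -> substrate=0 bound=3 product=2
t=8: arr=0 -> substrate=0 bound=2 product=3
t=9: arr=0 -> substrate=0 bound=0 product=5
t=10: arr=3 -> substrate=0 bound=3 product=5
t=11: arr=2 -> substrate=1 bound=4 product=5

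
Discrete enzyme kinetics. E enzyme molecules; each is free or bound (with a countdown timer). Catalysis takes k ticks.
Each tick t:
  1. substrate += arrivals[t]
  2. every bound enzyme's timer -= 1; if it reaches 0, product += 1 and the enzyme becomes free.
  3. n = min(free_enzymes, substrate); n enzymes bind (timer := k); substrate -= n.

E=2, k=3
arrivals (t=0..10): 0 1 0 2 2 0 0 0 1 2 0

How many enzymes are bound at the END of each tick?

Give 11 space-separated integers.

Answer: 0 1 1 2 2 2 2 2 2 2 2

Derivation:
t=0: arr=0 -> substrate=0 bound=0 product=0
t=1: arr=1 -> substrate=0 bound=1 product=0
t=2: arr=0 -> substrate=0 bound=1 product=0
t=3: arr=2 -> substrate=1 bound=2 product=0
t=4: arr=2 -> substrate=2 bound=2 product=1
t=5: arr=0 -> substrate=2 bound=2 product=1
t=6: arr=0 -> substrate=1 bound=2 product=2
t=7: arr=0 -> substrate=0 bound=2 product=3
t=8: arr=1 -> substrate=1 bound=2 product=3
t=9: arr=2 -> substrate=2 bound=2 product=4
t=10: arr=0 -> substrate=1 bound=2 product=5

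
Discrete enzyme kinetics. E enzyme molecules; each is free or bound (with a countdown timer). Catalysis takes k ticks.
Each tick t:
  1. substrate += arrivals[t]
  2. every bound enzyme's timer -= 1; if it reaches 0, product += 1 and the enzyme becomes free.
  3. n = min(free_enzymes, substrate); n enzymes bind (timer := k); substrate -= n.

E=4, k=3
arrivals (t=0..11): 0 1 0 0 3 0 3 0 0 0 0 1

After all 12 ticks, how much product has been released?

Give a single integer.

t=0: arr=0 -> substrate=0 bound=0 product=0
t=1: arr=1 -> substrate=0 bound=1 product=0
t=2: arr=0 -> substrate=0 bound=1 product=0
t=3: arr=0 -> substrate=0 bound=1 product=0
t=4: arr=3 -> substrate=0 bound=3 product=1
t=5: arr=0 -> substrate=0 bound=3 product=1
t=6: arr=3 -> substrate=2 bound=4 product=1
t=7: arr=0 -> substrate=0 bound=3 product=4
t=8: arr=0 -> substrate=0 bound=3 product=4
t=9: arr=0 -> substrate=0 bound=2 product=5
t=10: arr=0 -> substrate=0 bound=0 product=7
t=11: arr=1 -> substrate=0 bound=1 product=7

Answer: 7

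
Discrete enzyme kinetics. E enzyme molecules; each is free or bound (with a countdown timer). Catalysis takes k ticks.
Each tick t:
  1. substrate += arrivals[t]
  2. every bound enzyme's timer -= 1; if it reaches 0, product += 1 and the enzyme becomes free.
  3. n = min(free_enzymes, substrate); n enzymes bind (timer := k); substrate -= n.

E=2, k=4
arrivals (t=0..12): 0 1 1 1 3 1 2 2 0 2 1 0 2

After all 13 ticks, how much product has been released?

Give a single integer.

Answer: 4

Derivation:
t=0: arr=0 -> substrate=0 bound=0 product=0
t=1: arr=1 -> substrate=0 bound=1 product=0
t=2: arr=1 -> substrate=0 bound=2 product=0
t=3: arr=1 -> substrate=1 bound=2 product=0
t=4: arr=3 -> substrate=4 bound=2 product=0
t=5: arr=1 -> substrate=4 bound=2 product=1
t=6: arr=2 -> substrate=5 bound=2 product=2
t=7: arr=2 -> substrate=7 bound=2 product=2
t=8: arr=0 -> substrate=7 bound=2 product=2
t=9: arr=2 -> substrate=8 bound=2 product=3
t=10: arr=1 -> substrate=8 bound=2 product=4
t=11: arr=0 -> substrate=8 bound=2 product=4
t=12: arr=2 -> substrate=10 bound=2 product=4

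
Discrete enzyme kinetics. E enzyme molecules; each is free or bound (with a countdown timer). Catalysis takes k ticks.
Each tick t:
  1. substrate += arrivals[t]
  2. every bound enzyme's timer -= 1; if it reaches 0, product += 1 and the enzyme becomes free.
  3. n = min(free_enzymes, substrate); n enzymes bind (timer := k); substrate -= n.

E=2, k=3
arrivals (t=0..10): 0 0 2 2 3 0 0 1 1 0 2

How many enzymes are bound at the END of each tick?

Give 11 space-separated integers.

t=0: arr=0 -> substrate=0 bound=0 product=0
t=1: arr=0 -> substrate=0 bound=0 product=0
t=2: arr=2 -> substrate=0 bound=2 product=0
t=3: arr=2 -> substrate=2 bound=2 product=0
t=4: arr=3 -> substrate=5 bound=2 product=0
t=5: arr=0 -> substrate=3 bound=2 product=2
t=6: arr=0 -> substrate=3 bound=2 product=2
t=7: arr=1 -> substrate=4 bound=2 product=2
t=8: arr=1 -> substrate=3 bound=2 product=4
t=9: arr=0 -> substrate=3 bound=2 product=4
t=10: arr=2 -> substrate=5 bound=2 product=4

Answer: 0 0 2 2 2 2 2 2 2 2 2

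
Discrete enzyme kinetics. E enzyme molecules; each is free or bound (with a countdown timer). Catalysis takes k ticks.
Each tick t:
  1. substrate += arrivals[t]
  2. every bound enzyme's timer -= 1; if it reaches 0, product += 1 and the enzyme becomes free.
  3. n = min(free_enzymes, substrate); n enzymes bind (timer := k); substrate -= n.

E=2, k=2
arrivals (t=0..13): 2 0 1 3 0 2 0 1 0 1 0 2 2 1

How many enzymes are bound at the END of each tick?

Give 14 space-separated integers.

Answer: 2 2 1 2 2 2 2 2 2 2 1 2 2 2

Derivation:
t=0: arr=2 -> substrate=0 bound=2 product=0
t=1: arr=0 -> substrate=0 bound=2 product=0
t=2: arr=1 -> substrate=0 bound=1 product=2
t=3: arr=3 -> substrate=2 bound=2 product=2
t=4: arr=0 -> substrate=1 bound=2 product=3
t=5: arr=2 -> substrate=2 bound=2 product=4
t=6: arr=0 -> substrate=1 bound=2 product=5
t=7: arr=1 -> substrate=1 bound=2 product=6
t=8: arr=0 -> substrate=0 bound=2 product=7
t=9: arr=1 -> substrate=0 bound=2 product=8
t=10: arr=0 -> substrate=0 bound=1 product=9
t=11: arr=2 -> substrate=0 bound=2 product=10
t=12: arr=2 -> substrate=2 bound=2 product=10
t=13: arr=1 -> substrate=1 bound=2 product=12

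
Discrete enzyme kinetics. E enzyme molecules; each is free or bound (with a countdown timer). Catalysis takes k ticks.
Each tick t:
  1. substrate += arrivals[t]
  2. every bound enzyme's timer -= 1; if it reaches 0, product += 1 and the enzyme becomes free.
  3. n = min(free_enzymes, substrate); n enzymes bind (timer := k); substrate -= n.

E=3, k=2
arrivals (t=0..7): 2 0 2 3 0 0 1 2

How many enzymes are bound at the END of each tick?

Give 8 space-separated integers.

Answer: 2 2 2 3 3 2 1 3

Derivation:
t=0: arr=2 -> substrate=0 bound=2 product=0
t=1: arr=0 -> substrate=0 bound=2 product=0
t=2: arr=2 -> substrate=0 bound=2 product=2
t=3: arr=3 -> substrate=2 bound=3 product=2
t=4: arr=0 -> substrate=0 bound=3 product=4
t=5: arr=0 -> substrate=0 bound=2 product=5
t=6: arr=1 -> substrate=0 bound=1 product=7
t=7: arr=2 -> substrate=0 bound=3 product=7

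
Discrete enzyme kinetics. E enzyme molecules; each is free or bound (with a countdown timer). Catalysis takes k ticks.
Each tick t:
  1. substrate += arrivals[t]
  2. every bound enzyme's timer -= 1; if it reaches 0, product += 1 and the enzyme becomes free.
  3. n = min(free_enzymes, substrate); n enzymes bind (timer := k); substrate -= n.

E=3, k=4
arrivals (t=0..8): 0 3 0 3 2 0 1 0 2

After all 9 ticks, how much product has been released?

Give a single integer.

Answer: 3

Derivation:
t=0: arr=0 -> substrate=0 bound=0 product=0
t=1: arr=3 -> substrate=0 bound=3 product=0
t=2: arr=0 -> substrate=0 bound=3 product=0
t=3: arr=3 -> substrate=3 bound=3 product=0
t=4: arr=2 -> substrate=5 bound=3 product=0
t=5: arr=0 -> substrate=2 bound=3 product=3
t=6: arr=1 -> substrate=3 bound=3 product=3
t=7: arr=0 -> substrate=3 bound=3 product=3
t=8: arr=2 -> substrate=5 bound=3 product=3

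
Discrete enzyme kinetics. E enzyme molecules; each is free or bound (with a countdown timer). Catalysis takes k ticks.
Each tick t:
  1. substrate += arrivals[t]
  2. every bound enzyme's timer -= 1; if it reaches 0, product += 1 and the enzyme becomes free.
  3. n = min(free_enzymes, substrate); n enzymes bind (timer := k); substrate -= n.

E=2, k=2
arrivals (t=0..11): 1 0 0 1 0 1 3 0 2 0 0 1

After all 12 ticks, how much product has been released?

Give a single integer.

Answer: 7

Derivation:
t=0: arr=1 -> substrate=0 bound=1 product=0
t=1: arr=0 -> substrate=0 bound=1 product=0
t=2: arr=0 -> substrate=0 bound=0 product=1
t=3: arr=1 -> substrate=0 bound=1 product=1
t=4: arr=0 -> substrate=0 bound=1 product=1
t=5: arr=1 -> substrate=0 bound=1 product=2
t=6: arr=3 -> substrate=2 bound=2 product=2
t=7: arr=0 -> substrate=1 bound=2 product=3
t=8: arr=2 -> substrate=2 bound=2 product=4
t=9: arr=0 -> substrate=1 bound=2 product=5
t=10: arr=0 -> substrate=0 bound=2 product=6
t=11: arr=1 -> substrate=0 bound=2 product=7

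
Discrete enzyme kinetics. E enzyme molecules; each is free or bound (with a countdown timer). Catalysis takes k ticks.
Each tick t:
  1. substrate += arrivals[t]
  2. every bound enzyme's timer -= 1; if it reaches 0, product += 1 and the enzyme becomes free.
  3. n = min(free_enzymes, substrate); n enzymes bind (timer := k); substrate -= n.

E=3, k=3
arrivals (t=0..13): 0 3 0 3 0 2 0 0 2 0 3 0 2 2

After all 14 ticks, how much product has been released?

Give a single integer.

t=0: arr=0 -> substrate=0 bound=0 product=0
t=1: arr=3 -> substrate=0 bound=3 product=0
t=2: arr=0 -> substrate=0 bound=3 product=0
t=3: arr=3 -> substrate=3 bound=3 product=0
t=4: arr=0 -> substrate=0 bound=3 product=3
t=5: arr=2 -> substrate=2 bound=3 product=3
t=6: arr=0 -> substrate=2 bound=3 product=3
t=7: arr=0 -> substrate=0 bound=2 product=6
t=8: arr=2 -> substrate=1 bound=3 product=6
t=9: arr=0 -> substrate=1 bound=3 product=6
t=10: arr=3 -> substrate=2 bound=3 product=8
t=11: arr=0 -> substrate=1 bound=3 product=9
t=12: arr=2 -> substrate=3 bound=3 product=9
t=13: arr=2 -> substrate=3 bound=3 product=11

Answer: 11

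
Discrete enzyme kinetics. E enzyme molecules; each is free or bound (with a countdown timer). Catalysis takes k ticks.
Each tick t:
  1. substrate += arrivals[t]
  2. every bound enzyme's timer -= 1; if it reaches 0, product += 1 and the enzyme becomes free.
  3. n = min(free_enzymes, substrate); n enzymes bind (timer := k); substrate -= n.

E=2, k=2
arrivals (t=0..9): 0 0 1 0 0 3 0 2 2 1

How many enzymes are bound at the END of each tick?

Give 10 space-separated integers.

Answer: 0 0 1 1 0 2 2 2 2 2

Derivation:
t=0: arr=0 -> substrate=0 bound=0 product=0
t=1: arr=0 -> substrate=0 bound=0 product=0
t=2: arr=1 -> substrate=0 bound=1 product=0
t=3: arr=0 -> substrate=0 bound=1 product=0
t=4: arr=0 -> substrate=0 bound=0 product=1
t=5: arr=3 -> substrate=1 bound=2 product=1
t=6: arr=0 -> substrate=1 bound=2 product=1
t=7: arr=2 -> substrate=1 bound=2 product=3
t=8: arr=2 -> substrate=3 bound=2 product=3
t=9: arr=1 -> substrate=2 bound=2 product=5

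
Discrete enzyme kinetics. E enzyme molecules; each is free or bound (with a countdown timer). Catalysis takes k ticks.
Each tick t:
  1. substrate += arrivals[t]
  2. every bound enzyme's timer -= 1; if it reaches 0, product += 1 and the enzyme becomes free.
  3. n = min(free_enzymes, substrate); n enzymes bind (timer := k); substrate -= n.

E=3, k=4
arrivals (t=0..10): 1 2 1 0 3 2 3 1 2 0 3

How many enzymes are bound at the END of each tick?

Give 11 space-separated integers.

Answer: 1 3 3 3 3 3 3 3 3 3 3

Derivation:
t=0: arr=1 -> substrate=0 bound=1 product=0
t=1: arr=2 -> substrate=0 bound=3 product=0
t=2: arr=1 -> substrate=1 bound=3 product=0
t=3: arr=0 -> substrate=1 bound=3 product=0
t=4: arr=3 -> substrate=3 bound=3 product=1
t=5: arr=2 -> substrate=3 bound=3 product=3
t=6: arr=3 -> substrate=6 bound=3 product=3
t=7: arr=1 -> substrate=7 bound=3 product=3
t=8: arr=2 -> substrate=8 bound=3 product=4
t=9: arr=0 -> substrate=6 bound=3 product=6
t=10: arr=3 -> substrate=9 bound=3 product=6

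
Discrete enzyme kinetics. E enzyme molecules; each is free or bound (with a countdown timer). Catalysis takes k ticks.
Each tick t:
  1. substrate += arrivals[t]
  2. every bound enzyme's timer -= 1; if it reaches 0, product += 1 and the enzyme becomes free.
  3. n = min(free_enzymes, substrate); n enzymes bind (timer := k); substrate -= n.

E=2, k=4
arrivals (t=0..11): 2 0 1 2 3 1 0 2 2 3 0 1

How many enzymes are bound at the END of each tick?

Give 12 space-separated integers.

Answer: 2 2 2 2 2 2 2 2 2 2 2 2

Derivation:
t=0: arr=2 -> substrate=0 bound=2 product=0
t=1: arr=0 -> substrate=0 bound=2 product=0
t=2: arr=1 -> substrate=1 bound=2 product=0
t=3: arr=2 -> substrate=3 bound=2 product=0
t=4: arr=3 -> substrate=4 bound=2 product=2
t=5: arr=1 -> substrate=5 bound=2 product=2
t=6: arr=0 -> substrate=5 bound=2 product=2
t=7: arr=2 -> substrate=7 bound=2 product=2
t=8: arr=2 -> substrate=7 bound=2 product=4
t=9: arr=3 -> substrate=10 bound=2 product=4
t=10: arr=0 -> substrate=10 bound=2 product=4
t=11: arr=1 -> substrate=11 bound=2 product=4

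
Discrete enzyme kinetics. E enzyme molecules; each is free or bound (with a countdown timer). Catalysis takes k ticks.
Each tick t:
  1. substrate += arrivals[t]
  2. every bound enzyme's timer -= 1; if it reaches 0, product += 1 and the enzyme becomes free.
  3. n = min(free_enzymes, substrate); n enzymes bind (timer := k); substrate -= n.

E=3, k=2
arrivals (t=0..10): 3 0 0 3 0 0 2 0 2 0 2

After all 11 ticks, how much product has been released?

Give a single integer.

Answer: 10

Derivation:
t=0: arr=3 -> substrate=0 bound=3 product=0
t=1: arr=0 -> substrate=0 bound=3 product=0
t=2: arr=0 -> substrate=0 bound=0 product=3
t=3: arr=3 -> substrate=0 bound=3 product=3
t=4: arr=0 -> substrate=0 bound=3 product=3
t=5: arr=0 -> substrate=0 bound=0 product=6
t=6: arr=2 -> substrate=0 bound=2 product=6
t=7: arr=0 -> substrate=0 bound=2 product=6
t=8: arr=2 -> substrate=0 bound=2 product=8
t=9: arr=0 -> substrate=0 bound=2 product=8
t=10: arr=2 -> substrate=0 bound=2 product=10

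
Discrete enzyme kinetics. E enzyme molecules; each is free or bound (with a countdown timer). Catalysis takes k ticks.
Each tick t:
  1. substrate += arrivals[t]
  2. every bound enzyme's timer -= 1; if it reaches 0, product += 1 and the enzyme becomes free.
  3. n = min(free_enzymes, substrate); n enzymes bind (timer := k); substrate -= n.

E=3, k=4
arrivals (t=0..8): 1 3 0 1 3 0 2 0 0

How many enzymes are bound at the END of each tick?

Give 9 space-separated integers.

t=0: arr=1 -> substrate=0 bound=1 product=0
t=1: arr=3 -> substrate=1 bound=3 product=0
t=2: arr=0 -> substrate=1 bound=3 product=0
t=3: arr=1 -> substrate=2 bound=3 product=0
t=4: arr=3 -> substrate=4 bound=3 product=1
t=5: arr=0 -> substrate=2 bound=3 product=3
t=6: arr=2 -> substrate=4 bound=3 product=3
t=7: arr=0 -> substrate=4 bound=3 product=3
t=8: arr=0 -> substrate=3 bound=3 product=4

Answer: 1 3 3 3 3 3 3 3 3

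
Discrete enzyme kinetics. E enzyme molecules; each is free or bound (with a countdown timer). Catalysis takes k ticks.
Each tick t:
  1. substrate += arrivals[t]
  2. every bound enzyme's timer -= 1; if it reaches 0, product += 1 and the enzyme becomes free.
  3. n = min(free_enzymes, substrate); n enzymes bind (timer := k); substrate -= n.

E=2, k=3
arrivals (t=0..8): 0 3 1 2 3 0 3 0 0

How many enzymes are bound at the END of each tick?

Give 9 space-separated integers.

Answer: 0 2 2 2 2 2 2 2 2

Derivation:
t=0: arr=0 -> substrate=0 bound=0 product=0
t=1: arr=3 -> substrate=1 bound=2 product=0
t=2: arr=1 -> substrate=2 bound=2 product=0
t=3: arr=2 -> substrate=4 bound=2 product=0
t=4: arr=3 -> substrate=5 bound=2 product=2
t=5: arr=0 -> substrate=5 bound=2 product=2
t=6: arr=3 -> substrate=8 bound=2 product=2
t=7: arr=0 -> substrate=6 bound=2 product=4
t=8: arr=0 -> substrate=6 bound=2 product=4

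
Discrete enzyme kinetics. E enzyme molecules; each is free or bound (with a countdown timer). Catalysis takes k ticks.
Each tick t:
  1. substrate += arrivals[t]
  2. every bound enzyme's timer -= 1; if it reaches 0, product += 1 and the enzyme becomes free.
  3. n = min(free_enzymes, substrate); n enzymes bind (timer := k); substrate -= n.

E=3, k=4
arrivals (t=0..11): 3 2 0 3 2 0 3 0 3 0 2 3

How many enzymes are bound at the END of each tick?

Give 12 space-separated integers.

t=0: arr=3 -> substrate=0 bound=3 product=0
t=1: arr=2 -> substrate=2 bound=3 product=0
t=2: arr=0 -> substrate=2 bound=3 product=0
t=3: arr=3 -> substrate=5 bound=3 product=0
t=4: arr=2 -> substrate=4 bound=3 product=3
t=5: arr=0 -> substrate=4 bound=3 product=3
t=6: arr=3 -> substrate=7 bound=3 product=3
t=7: arr=0 -> substrate=7 bound=3 product=3
t=8: arr=3 -> substrate=7 bound=3 product=6
t=9: arr=0 -> substrate=7 bound=3 product=6
t=10: arr=2 -> substrate=9 bound=3 product=6
t=11: arr=3 -> substrate=12 bound=3 product=6

Answer: 3 3 3 3 3 3 3 3 3 3 3 3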